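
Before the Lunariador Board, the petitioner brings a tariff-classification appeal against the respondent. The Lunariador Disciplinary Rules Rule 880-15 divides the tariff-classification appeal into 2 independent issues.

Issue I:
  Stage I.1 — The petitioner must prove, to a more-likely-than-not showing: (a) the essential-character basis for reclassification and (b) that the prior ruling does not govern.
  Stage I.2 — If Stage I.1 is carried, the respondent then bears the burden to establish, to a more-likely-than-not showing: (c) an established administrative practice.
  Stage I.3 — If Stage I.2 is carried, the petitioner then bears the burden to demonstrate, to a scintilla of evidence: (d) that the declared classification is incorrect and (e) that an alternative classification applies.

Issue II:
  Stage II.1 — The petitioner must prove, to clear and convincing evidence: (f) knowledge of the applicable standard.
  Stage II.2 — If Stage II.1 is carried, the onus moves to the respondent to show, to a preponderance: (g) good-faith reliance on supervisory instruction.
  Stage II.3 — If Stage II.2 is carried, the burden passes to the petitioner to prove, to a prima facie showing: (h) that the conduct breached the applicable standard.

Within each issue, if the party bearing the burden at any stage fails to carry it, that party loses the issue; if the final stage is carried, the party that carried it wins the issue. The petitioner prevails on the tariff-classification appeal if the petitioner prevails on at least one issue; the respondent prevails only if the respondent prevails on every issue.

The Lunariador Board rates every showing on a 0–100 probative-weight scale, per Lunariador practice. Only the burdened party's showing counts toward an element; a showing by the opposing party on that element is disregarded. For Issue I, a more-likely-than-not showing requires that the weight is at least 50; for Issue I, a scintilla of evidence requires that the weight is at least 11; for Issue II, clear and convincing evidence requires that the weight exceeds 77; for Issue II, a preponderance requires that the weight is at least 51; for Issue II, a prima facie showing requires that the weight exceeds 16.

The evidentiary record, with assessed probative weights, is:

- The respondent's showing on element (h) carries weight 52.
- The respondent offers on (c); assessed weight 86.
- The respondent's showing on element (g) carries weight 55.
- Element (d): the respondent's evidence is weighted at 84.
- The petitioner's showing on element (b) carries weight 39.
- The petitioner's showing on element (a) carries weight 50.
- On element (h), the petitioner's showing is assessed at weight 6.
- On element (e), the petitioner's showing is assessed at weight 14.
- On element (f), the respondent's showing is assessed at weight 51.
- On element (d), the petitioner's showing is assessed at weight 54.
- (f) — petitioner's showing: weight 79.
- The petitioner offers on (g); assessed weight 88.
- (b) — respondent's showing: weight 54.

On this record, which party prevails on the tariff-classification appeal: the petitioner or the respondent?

— Issue I —
Stage I.1 — burden on petitioner; standard: a more-likely-than-not showing (weight is at least 50).
    (a): 50 ≥ 50 [met]
    (b): 39 (respondent's 54 disregarded) < 50 [not met]
  The petitioner does not carry Stage I.1.
The respondent prevails on this issue.
— Issue II —
Stage II.1 — burden on petitioner; standard: clear and convincing evidence (weight exceeds 77).
    (f): 79 (respondent's 51 disregarded) > 77 [met]
  Stage II.1 carried; the burden shifts to the respondent.
Stage II.2 — burden on respondent; standard: a preponderance (weight is at least 51).
    (g): 55 (petitioner's 88 disregarded) ≥ 51 [met]
  The respondent carries Stage II.2; the petitioner now bears the burden.
Stage II.3 — burden on petitioner; standard: a prima facie showing (weight exceeds 16).
    (h): 6 (respondent's 52 disregarded) ≤ 16 [not met]
  Not every element is met, so the petitioner fails to carry Stage II.3.
So the respondent prevails on this issue.
Per-issue: Issue I → respondent; Issue II → respondent. The petitioner must prevail on at least one issue; overall, the respondent prevails.

respondent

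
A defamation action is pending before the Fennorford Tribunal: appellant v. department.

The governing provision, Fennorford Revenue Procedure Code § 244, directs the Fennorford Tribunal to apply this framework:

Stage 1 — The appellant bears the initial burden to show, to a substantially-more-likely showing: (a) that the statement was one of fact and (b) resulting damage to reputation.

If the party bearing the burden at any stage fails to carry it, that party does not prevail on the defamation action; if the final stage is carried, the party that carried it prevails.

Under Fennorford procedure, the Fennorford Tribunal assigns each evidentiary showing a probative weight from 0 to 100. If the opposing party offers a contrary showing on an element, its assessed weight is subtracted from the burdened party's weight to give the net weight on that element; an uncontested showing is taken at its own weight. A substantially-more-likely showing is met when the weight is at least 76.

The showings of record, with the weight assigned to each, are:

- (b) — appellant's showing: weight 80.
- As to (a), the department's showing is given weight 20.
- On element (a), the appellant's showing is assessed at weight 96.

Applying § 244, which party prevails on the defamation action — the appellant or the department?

Stage 1 (appellant, a substantially-more-likely showing, weight is at least 76): (a) net 96−20=76 ≥ 76 — meets; (b) 80 ≥ 76 — meets.
  The appellant carries the last stage.
All stages carried — the appellant prevails.

appellant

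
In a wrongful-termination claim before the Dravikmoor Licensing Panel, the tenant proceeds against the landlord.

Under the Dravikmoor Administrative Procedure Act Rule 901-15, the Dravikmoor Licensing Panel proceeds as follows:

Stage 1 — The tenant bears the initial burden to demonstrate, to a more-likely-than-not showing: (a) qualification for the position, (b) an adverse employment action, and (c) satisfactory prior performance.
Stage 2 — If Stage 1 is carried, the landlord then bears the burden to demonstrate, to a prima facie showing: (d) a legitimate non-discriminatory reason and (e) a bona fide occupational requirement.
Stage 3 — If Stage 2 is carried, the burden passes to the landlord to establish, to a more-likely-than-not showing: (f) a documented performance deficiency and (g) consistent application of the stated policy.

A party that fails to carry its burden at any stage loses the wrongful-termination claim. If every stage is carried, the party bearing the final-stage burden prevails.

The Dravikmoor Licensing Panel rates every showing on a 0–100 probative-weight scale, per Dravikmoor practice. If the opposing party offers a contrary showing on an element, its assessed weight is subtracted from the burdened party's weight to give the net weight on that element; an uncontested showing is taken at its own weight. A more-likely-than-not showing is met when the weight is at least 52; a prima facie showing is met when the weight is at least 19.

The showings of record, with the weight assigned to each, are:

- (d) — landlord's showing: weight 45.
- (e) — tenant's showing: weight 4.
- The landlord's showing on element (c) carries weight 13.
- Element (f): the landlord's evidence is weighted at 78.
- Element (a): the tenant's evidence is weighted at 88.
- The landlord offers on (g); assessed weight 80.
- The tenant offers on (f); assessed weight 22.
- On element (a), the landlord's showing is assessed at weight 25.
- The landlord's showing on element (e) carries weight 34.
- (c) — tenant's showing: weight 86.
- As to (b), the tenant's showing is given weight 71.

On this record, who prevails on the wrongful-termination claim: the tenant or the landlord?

landlord

Stage 1 — burden on tenant; standard: a more-likely-than-not showing (weight is at least 52).
    (a): 88 − 25 = 63 ≥ 52 [met]
    (b): 71 ≥ 52 [met]
    (c): 86 − 13 = 73 ≥ 52 [met]
  The tenant carries Stage 1; the landlord now bears the burden.
Stage 2 — burden on landlord; standard: a prima facie showing (weight is at least 19).
    (d): 45 ≥ 19 [met]
    (e): 34 − 4 = 30 ≥ 19 [met]
  All elements met. The landlord retains the burden for Stage 3.
Stage 3 — burden on landlord; standard: a more-likely-than-not showing (weight is at least 52).
    (f): 78 − 22 = 56 ≥ 52 [met]
    (g): 80 ≥ 52 [met]
  All elements met at the final stage.
Every stage carried; the landlord prevails.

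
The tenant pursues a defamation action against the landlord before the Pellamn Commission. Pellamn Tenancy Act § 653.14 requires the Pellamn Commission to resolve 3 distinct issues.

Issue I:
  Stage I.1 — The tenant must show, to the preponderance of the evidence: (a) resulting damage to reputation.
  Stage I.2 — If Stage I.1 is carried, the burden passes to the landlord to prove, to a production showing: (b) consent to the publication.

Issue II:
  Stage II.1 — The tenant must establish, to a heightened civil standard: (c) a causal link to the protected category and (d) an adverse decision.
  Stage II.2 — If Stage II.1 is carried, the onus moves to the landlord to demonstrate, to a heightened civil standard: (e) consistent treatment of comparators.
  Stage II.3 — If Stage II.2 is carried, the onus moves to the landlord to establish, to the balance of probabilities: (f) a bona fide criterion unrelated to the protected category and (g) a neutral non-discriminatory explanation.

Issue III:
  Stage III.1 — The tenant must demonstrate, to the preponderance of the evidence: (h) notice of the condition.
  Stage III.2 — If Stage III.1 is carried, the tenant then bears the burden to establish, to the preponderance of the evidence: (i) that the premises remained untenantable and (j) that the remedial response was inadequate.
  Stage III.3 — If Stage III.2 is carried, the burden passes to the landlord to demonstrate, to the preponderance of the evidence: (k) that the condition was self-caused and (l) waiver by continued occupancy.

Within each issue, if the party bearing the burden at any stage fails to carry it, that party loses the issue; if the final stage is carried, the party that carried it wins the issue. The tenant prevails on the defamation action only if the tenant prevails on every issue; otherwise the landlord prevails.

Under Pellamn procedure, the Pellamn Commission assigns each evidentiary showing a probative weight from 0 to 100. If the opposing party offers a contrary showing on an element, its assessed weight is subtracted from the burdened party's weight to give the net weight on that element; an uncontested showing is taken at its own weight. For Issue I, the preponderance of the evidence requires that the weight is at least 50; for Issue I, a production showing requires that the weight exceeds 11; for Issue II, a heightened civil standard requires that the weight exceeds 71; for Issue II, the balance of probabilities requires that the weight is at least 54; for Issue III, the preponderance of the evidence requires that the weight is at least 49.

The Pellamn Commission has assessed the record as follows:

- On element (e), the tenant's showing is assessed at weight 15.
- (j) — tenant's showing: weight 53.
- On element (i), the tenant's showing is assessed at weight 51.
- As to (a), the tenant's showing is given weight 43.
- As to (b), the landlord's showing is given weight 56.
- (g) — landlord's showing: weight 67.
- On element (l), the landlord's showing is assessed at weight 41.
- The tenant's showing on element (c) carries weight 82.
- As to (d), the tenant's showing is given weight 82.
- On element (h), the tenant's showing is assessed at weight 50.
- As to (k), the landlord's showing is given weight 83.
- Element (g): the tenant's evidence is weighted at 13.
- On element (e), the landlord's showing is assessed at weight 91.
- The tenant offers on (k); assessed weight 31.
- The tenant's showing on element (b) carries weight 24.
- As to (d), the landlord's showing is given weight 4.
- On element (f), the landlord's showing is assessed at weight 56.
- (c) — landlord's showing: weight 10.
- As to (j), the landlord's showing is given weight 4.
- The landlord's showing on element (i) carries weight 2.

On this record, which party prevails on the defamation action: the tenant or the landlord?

landlord

— Issue I —
Stage I.1 (tenant, the preponderance of the evidence, weight is at least 50): (a) 43 < 50 — fails.
  The tenant does not carry Stage I.1.
The landlord prevails on this issue.
— Issue II —
At Stage II.1 the tenant must meet a heightened civil standard (weight exceeds 71): on (c) the weight is 82 less the opposing 10 gives net 72, which does exceed 71, so (c) meets the standard; on (d) the weight is 82 less the opposing 4 gives net 78, which does exceed 71, so (d) meets the standard.
  Stage II.1 is satisfied; the onus moves to the landlord.
At Stage II.2 the landlord must meet a heightened civil standard (weight exceeds 71): on (e) the weight is 91 less the opposing 15 gives net 76, > 71, so (e) meets the standard.
  Stage II.2 carried; the burden remains with the landlord.
At Stage II.3 the landlord must meet the balance of probabilities (weight is at least 54): on (f) the weight is 56, ≥ 54, so (f) meets the standard; on (g) the weight is 67 less the opposing 13 gives net 54, which does reach 54, so (g) meets the standard.
  The landlord carries the last stage.
All stages carried — the landlord prevails on this issue.
— Issue III —
At Stage III.1 the tenant must meet the preponderance of the evidence (weight is at least 49): on (h) the weight is 50, ≥ 49, so (h) meets the standard.
  All elements met. The tenant retains the burden for Stage III.2.
At Stage III.2 the tenant must meet the preponderance of the evidence (weight is at least 49): on (i) the weight is 51 less the opposing 2 gives net 49, which does reach 49, so (i) meets the standard; on (j) the weight is 53 less the opposing 4 gives net 49, which does reach 49, so (j) meets the standard.
  The tenant carries Stage III.2; the landlord now bears the burden.
At Stage III.3 the landlord must meet the preponderance of the evidence (weight is at least 49): on (k) the weight is 83 less the opposing 31 gives net 52, ≥ 49, so (k) meets the standard; on (l) the weight is 41, < 49, so (l) does not meet the standard.
  Stage III.3 not carried; the landlord fails its burden.
So the tenant prevails on this issue.
Per-issue: Issue I → landlord; Issue II → landlord; Issue III → tenant. The tenant must prevail on every issue; overall, the landlord prevails.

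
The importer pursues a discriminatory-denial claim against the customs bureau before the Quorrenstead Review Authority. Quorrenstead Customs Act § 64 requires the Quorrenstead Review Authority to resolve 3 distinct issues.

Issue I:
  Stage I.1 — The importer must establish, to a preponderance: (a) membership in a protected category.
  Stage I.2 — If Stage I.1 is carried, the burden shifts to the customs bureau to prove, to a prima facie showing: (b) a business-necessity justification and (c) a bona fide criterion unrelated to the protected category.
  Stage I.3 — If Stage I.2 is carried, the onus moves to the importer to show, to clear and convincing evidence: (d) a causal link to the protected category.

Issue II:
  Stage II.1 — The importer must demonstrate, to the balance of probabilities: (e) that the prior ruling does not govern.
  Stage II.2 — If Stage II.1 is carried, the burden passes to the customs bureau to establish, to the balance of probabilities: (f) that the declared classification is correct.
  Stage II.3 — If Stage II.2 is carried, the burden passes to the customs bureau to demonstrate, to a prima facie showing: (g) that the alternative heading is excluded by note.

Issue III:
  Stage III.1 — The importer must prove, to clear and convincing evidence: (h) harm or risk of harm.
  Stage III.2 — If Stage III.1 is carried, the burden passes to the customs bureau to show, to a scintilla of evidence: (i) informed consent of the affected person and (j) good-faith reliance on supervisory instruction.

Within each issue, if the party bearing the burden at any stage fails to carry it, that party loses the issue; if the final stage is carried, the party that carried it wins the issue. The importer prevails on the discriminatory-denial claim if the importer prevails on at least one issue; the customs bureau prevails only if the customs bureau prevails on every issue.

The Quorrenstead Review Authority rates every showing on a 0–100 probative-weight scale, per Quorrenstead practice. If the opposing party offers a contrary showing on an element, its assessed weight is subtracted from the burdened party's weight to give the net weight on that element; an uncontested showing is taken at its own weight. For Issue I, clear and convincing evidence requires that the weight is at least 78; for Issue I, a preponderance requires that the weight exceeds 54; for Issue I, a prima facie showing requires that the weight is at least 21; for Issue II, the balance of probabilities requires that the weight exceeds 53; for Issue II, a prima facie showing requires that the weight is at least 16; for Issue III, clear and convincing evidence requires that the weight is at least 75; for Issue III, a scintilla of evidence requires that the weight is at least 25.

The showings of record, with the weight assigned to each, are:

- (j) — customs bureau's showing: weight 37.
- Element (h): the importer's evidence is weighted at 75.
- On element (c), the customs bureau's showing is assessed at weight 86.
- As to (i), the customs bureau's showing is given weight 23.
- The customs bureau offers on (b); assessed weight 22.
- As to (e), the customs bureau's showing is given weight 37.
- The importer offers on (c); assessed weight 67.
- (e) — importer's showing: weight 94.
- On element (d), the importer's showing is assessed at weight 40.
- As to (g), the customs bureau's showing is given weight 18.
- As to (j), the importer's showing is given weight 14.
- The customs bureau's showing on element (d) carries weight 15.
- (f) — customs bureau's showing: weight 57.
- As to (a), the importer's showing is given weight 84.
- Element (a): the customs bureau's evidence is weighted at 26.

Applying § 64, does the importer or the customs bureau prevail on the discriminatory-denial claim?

importer

— Issue I —
Stage I.1 — burden on importer; standard: a preponderance (weight exceeds 54).
    (a): 84 − 26 = 58 > 54 [met]
  All elements met. The burden passes to the customs bureau.
Stage I.2 — burden on customs bureau; standard: a prima facie showing (weight is at least 21).
    (b): 22 ≥ 21 [met]
    (c): 86 − 67 = 19 < 21 [not met]
  Stage I.2 not carried; the customs bureau fails its burden.
The analysis ends at Stage I.2; the importer prevails on this issue.
— Issue II —
Stage II.1 (importer, the balance of probabilities, weight exceeds 53): (e) net 94−37=57 > 53 — meets.
  The importer carries Stage II.1; the customs bureau now bears the burden.
Stage II.2 (customs bureau, the balance of probabilities, weight exceeds 53): (f) 57 > 53 — meets.
  All elements met. The customs bureau retains the burden for Stage II.3.
Stage II.3 (customs bureau, a prima facie showing, weight is at least 16): (g) 18 ≥ 16 — meets.
  Stage II.3 carried; the final stage is satisfied.
With every stage satisfied, the customs bureau prevails on this issue.
— Issue III —
Stage III.1 — burden on importer; standard: clear and convincing evidence (weight is at least 75).
    (h): 75 ≥ 75 [met]
  Stage III.1 is satisfied; the onus moves to the customs bureau.
Stage III.2 — burden on customs bureau; standard: a scintilla of evidence (weight is at least 25).
    (i): 23 < 25 [not met]
    (j): 37 − 14 = 23 < 25 [not met]
  The customs bureau does not carry Stage III.2.
The importer prevails on this issue.
Per-issue: Issue I → importer; Issue II → customs bureau; Issue III → importer. The importer must prevail on at least one issue; overall, the importer prevails.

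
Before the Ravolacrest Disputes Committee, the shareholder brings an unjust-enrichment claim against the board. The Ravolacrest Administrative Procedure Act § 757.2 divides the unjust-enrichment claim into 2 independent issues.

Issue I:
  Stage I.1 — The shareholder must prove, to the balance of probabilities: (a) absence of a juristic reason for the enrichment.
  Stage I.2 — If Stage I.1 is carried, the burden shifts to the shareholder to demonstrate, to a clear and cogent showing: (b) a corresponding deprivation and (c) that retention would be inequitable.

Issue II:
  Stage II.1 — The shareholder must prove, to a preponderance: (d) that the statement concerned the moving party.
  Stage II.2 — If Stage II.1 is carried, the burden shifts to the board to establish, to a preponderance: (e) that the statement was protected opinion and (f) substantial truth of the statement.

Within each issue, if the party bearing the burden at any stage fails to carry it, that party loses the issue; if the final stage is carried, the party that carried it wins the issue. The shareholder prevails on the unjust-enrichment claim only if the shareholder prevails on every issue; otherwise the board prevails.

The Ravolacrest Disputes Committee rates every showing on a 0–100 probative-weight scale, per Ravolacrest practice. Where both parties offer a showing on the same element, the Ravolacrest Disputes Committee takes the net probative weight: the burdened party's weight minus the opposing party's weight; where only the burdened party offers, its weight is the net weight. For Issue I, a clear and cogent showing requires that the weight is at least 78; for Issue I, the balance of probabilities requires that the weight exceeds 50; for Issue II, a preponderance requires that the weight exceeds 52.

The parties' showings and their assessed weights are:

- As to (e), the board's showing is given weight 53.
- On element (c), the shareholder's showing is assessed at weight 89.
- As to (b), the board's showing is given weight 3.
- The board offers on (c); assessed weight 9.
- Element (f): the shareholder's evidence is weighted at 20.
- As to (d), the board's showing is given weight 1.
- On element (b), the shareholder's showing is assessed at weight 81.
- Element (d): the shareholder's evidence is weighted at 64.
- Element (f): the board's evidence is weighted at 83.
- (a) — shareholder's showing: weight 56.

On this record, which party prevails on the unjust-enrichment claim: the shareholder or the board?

— Issue I —
At Stage I.1 the shareholder must meet the balance of probabilities (weight exceeds 50): on (a) the weight is 56, > 50, so (a) meets the standard.
  Stage I.1 carried; the burden remains with the shareholder.
At Stage I.2 the shareholder must meet a clear and cogent showing (weight is at least 78): on (b) the weight is 81 less the opposing 3 gives net 78, ≥ 78, so (b) meets the standard; on (c) the weight is 89 less the opposing 9 gives net 80, which does reach 78, so (c) meets the standard.
  Stage I.2 carried; the final stage is satisfied.
Every stage carried; the shareholder prevails on this issue.
— Issue II —
At Stage II.1 the shareholder must meet a preponderance (weight exceeds 52): on (d) the weight is 64 less the opposing 1 gives net 63, > 52, so (d) meets the standard.
  Stage II.1 carried; the burden shifts to the board.
At Stage II.2 the board must meet a preponderance (weight exceeds 52): on (e) the weight is 53, > 52, so (e) meets the standard; on (f) the weight is 83 less the opposing 20 gives net 63, which does exceed 52, so (f) meets the standard.
  Stage II.2 carried; the final stage is satisfied.
All stages carried — the board prevails on this issue.
Per-issue: Issue I → shareholder; Issue II → board. The shareholder must prevail on every issue; overall, the board prevails.

board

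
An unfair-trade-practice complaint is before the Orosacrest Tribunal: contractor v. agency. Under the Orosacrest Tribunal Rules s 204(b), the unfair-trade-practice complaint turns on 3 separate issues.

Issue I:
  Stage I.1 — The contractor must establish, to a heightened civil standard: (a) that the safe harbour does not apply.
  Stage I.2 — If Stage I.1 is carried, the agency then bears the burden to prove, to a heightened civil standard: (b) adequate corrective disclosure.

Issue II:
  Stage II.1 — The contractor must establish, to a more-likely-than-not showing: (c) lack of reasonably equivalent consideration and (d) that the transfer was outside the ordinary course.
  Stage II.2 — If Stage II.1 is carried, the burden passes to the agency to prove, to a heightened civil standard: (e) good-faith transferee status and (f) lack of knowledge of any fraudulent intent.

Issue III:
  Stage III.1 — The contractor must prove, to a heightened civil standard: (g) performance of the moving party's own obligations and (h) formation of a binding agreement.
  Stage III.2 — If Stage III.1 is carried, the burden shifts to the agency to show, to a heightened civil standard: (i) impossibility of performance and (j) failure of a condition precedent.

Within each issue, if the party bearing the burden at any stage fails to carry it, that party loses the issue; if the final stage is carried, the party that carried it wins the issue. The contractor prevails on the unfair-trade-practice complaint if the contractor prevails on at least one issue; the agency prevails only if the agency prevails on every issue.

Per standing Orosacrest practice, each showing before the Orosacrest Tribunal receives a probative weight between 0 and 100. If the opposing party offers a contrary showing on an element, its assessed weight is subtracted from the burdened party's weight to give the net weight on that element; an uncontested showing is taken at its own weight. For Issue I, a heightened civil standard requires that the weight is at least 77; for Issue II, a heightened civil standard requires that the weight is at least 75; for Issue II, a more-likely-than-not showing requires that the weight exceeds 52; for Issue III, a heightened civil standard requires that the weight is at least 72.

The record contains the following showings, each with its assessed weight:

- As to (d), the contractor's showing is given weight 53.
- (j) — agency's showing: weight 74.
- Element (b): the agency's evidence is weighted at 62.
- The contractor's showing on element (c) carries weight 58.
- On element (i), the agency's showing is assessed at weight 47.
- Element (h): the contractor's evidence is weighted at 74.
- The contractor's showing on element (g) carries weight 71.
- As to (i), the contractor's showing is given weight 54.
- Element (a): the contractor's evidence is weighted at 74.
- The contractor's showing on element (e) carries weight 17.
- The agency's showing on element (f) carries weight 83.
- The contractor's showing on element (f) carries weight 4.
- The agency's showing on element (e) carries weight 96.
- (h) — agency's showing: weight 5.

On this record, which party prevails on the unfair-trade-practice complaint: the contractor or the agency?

agency

— Issue I —
Stage I.1 — burden on contractor; standard: a heightened civil standard (weight is at least 77).
    (a): 74 < 77 [not met]
  Not every element is met, so the contractor fails to carry Stage I.1.
The analysis ends at Stage I.1; the agency prevails on this issue.
— Issue II —
Stage II.1 (contractor, a more-likely-than-not showing, weight exceeds 52): (c) 58 > 52 — meets; (d) 53 > 52 — meets.
  Stage II.1 carried; the burden shifts to the agency.
Stage II.2 (agency, a heightened civil standard, weight is at least 75): (e) net 96−17=79 ≥ 75 — meets; (f) net 83−4=79 ≥ 75 — meets.
  All elements met at the final stage.
Every stage carried; the agency prevails on this issue.
— Issue III —
Stage III.1 — burden on contractor; standard: a heightened civil standard (weight is at least 72).
    (g): 71 < 72 [not met]
    (h): 74 − 5 = 69 < 72 [not met]
  The contractor does not carry Stage III.1.
So the agency prevails on this issue.
Per-issue: Issue I → agency; Issue II → agency; Issue III → agency. The contractor must prevail on at least one issue; overall, the agency prevails.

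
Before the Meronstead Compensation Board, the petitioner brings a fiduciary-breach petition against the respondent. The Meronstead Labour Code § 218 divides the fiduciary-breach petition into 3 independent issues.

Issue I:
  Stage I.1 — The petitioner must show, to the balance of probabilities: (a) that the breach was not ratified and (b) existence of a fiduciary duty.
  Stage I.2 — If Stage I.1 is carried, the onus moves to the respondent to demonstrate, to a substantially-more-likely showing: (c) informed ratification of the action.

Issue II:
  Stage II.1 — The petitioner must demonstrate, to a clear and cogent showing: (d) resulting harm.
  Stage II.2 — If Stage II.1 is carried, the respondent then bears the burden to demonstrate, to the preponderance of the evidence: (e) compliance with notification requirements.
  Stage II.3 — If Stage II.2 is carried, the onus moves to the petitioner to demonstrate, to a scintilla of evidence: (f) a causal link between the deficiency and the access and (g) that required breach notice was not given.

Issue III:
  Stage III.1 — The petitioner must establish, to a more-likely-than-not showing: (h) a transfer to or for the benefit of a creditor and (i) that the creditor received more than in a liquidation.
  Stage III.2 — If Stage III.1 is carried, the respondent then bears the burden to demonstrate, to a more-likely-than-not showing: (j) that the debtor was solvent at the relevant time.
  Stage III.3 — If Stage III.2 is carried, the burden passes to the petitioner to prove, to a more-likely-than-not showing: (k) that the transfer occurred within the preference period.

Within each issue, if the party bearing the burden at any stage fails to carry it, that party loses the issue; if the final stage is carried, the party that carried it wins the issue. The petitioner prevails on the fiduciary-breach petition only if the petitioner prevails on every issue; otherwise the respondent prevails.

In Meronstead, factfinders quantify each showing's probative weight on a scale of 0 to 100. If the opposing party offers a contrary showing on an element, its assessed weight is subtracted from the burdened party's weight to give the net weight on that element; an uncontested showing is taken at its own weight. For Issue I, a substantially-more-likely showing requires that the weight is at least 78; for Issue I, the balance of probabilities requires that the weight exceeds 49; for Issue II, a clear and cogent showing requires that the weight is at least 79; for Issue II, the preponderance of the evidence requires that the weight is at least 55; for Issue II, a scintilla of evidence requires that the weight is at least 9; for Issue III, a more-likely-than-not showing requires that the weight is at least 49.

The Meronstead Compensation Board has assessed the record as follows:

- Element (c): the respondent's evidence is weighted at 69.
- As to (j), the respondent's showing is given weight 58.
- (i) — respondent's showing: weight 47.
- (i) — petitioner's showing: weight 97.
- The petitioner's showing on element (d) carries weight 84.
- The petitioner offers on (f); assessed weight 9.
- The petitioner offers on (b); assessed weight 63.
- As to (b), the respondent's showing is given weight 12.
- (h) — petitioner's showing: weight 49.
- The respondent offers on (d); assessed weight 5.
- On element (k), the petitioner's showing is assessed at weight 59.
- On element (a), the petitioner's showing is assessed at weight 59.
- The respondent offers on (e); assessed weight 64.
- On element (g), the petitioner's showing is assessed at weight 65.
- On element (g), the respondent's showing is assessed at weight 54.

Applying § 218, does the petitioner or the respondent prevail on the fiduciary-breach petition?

petitioner

— Issue I —
Stage I.1 — burden on petitioner; standard: the balance of probabilities (weight exceeds 49).
    (a): 59 > 49 [met]
    (b): 63 − 12 = 51 > 49 [met]
  All elements met. The burden passes to the respondent.
Stage I.2 — burden on respondent; standard: a substantially-more-likely showing (weight is at least 78).
    (c): 69 < 78 [not met]
  The respondent does not carry Stage I.2.
The petitioner prevails on this issue.
— Issue II —
At Stage II.1 the petitioner must meet a clear and cogent showing (weight is at least 79): on (d) the weight is 84 less the opposing 5 gives net 79, ≥ 79, so (d) meets the standard.
  Stage II.1 is satisfied; the onus moves to the respondent.
At Stage II.2 the respondent must meet the preponderance of the evidence (weight is at least 55): on (e) the weight is 64, ≥ 55, so (e) meets the standard.
  All elements met. The burden passes to the petitioner.
At Stage II.3 the petitioner must meet a scintilla of evidence (weight is at least 9): on (f) the weight is 9, which does reach 9, so (f) meets the standard; on (g) the weight is 65 less the opposing 54 gives net 11, ≥ 9, so (g) meets the standard.
  All elements met at the final stage.
Every stage carried; the petitioner prevails on this issue.
— Issue III —
At Stage III.1 the petitioner must meet a more-likely-than-not showing (weight is at least 49): on (h) the weight is 49, which does reach 49, so (h) meets the standard; on (i) the weight is 97 less the opposing 47 gives net 50, ≥ 49, so (i) meets the standard.
  Stage III.1 carried; the burden shifts to the respondent.
At Stage III.2 the respondent must meet a more-likely-than-not showing (weight is at least 49): on (j) the weight is 58, ≥ 49, so (j) meets the standard.
  Stage III.2 is satisfied; the onus moves to the petitioner.
At Stage III.3 the petitioner must meet a more-likely-than-not showing (weight is at least 49): on (k) the weight is 59, ≥ 49, so (k) meets the standard.
  All elements met at the final stage.
With every stage satisfied, the petitioner prevails on this issue.
Per-issue: Issue I → petitioner; Issue II → petitioner; Issue III → petitioner. The petitioner must prevail on every issue; overall, the petitioner prevails.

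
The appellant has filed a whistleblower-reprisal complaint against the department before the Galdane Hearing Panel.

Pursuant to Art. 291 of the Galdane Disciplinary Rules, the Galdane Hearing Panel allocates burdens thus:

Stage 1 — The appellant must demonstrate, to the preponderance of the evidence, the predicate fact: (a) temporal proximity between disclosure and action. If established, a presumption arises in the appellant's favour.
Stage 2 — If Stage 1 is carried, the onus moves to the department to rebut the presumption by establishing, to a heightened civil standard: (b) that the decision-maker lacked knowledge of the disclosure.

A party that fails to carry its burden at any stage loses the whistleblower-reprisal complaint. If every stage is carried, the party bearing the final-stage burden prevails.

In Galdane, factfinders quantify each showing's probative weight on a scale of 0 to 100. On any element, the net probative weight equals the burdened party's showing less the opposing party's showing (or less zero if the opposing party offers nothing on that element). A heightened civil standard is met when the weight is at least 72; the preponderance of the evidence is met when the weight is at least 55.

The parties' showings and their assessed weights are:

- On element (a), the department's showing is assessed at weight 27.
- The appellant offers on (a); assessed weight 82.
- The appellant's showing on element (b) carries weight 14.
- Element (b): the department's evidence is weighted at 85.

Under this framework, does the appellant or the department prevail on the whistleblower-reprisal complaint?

Stage 1 (appellant, the preponderance of the evidence, weight is at least 55): (a) net 82−27=55 ≥ 55 — meets.
  The appellant carries Stage 1; the department now bears the burden.
Stage 2 (department, a heightened civil standard, weight is at least 72): (b) net 85−14=71 < 72 — fails.
  The department does not carry Stage 2.
So the appellant prevails.

appellant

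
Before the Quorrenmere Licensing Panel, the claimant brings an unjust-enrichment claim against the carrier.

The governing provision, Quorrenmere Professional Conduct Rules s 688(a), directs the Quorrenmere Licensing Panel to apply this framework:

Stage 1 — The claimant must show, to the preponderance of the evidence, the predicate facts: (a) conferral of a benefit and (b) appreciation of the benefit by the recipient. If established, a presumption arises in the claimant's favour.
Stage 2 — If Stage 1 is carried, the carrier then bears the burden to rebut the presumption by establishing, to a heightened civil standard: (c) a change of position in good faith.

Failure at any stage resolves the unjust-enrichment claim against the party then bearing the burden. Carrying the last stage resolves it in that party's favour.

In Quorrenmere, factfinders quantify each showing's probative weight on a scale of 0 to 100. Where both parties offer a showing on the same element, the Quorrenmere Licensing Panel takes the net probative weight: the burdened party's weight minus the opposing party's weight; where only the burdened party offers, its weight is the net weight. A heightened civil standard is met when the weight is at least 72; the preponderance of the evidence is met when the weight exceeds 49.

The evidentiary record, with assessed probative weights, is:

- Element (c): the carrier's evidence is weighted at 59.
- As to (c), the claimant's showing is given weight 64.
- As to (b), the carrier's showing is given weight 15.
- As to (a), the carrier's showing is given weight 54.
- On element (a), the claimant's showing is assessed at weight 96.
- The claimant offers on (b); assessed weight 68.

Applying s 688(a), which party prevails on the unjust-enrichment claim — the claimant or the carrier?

carrier

Stage 1 (claimant, the preponderance of the evidence, weight exceeds 49): (a) net 96−54=42 ≤ 49 — fails; (b) net 68−15=53 > 49 — meets.
  Stage 1 not carried; the claimant fails its burden.
The analysis ends at Stage 1; the carrier prevails.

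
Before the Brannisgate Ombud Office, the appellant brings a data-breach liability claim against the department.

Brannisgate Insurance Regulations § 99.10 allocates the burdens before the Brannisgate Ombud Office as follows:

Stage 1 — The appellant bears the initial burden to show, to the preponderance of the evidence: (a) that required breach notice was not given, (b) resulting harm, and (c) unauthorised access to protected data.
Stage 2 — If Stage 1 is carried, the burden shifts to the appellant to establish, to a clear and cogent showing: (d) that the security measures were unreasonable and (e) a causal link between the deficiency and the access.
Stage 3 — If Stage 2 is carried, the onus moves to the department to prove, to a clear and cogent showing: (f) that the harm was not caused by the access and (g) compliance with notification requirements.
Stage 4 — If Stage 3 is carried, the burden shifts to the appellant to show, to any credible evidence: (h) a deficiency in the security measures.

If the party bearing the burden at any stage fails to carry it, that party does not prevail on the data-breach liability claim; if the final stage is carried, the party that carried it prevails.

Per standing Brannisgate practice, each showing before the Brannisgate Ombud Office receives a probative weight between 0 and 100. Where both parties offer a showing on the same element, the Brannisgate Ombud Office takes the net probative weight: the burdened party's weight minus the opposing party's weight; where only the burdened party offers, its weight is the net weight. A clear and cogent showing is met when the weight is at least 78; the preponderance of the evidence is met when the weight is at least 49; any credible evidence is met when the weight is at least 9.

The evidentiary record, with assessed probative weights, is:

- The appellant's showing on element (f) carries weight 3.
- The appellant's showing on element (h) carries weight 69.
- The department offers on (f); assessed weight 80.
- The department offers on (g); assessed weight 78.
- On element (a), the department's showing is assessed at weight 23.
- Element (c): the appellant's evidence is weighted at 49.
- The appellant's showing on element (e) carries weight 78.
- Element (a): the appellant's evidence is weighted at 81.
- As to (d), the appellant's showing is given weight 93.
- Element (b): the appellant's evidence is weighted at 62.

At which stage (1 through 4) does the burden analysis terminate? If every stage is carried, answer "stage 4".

stage 3

Stage 1 (appellant, the preponderance of the evidence, weight is at least 49): (a) net 81−23=58 ≥ 49 — meets; (b) 62 ≥ 49 — meets; (c) 49 ≥ 49 — meets.
  Stage 1 carried; the burden remains with the appellant.
Stage 2 (appellant, a clear and cogent showing, weight is at least 78): (d) 93 ≥ 78 — meets; (e) 78 ≥ 78 — meets.
  All elements met. The burden passes to the department.
Stage 3 (department, a clear and cogent showing, weight is at least 78): (f) net 80−3=77 < 78 — fails; (g) 78 ≥ 78 — meets.
  Stage 3 not carried; the department fails its burden.
The appellant prevails.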